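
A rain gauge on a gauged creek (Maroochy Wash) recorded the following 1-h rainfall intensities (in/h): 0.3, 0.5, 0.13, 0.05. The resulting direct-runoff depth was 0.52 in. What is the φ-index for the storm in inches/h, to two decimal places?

φ ≈ 0.14 in/h

Only the 2 blocks with intensity above φ contribute runoff: 0.3, 0.5 in/h.
Σ(I−φ)·Δt = d  ⇒  (0.3+0.5 − 2φ)·1 = 0.52
φ = (0.8000 − 0.52/1) / 2 = 0.14 in/h.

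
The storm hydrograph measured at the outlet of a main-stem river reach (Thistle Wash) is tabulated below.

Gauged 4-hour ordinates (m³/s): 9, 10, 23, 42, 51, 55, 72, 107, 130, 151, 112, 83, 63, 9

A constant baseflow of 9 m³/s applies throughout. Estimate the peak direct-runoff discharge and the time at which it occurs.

Subtracting baseflow gives direct-runoff ordinates: 0.0, 1.0, 14.0, 33.0, 42.0, 46.0, 63.0, 98.0, 121.0, 142.0, 103.0, 74.0, 54.0, 0.0 m³/s.
The maximum is 142.0 m³/s, occurring at the reading for t = 36 h.

Q_p = 142.0 m³/s at t = 36 h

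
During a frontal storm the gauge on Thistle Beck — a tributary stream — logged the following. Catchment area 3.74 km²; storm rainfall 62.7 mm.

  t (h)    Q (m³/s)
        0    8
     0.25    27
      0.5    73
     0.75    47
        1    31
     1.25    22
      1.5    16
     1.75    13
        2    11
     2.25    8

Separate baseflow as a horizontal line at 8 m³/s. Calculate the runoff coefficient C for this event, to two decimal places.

C ≈ 0.68

ΣQ_DR = 176.0 m³/s; V = ΣQ_DR·Δt = 1.584 × 10^5 m³.
Runoff depth d = V / A = 42.35 mm.
C = d / P = 42.35 / 62.7 = 0.68.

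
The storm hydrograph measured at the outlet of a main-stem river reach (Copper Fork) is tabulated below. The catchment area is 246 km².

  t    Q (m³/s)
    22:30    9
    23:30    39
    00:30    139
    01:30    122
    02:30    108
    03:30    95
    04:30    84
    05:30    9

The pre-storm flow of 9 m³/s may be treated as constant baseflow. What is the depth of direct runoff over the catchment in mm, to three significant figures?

Direct runoff: 0.0, 30.0, 130.0, 113.0, 99.0, 86.0, 75.0, 0.0 m³/s; ΣQ_DR = 533.0 m³/s.
V = ΣQ_DR · Δt = 533.0 × 3600 s = 1.919 × 10^6 m³.
Over A = 246 km², depth = V / A = 7.80 mm.

d ≈ 7.80 mm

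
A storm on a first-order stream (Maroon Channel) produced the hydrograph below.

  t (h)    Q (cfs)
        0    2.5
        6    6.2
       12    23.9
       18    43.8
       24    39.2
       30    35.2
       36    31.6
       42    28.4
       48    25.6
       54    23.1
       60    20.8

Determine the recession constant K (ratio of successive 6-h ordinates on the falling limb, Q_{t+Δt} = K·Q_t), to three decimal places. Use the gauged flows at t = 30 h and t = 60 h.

Using the recession-limb readings at t = 30 h and t = 60 h: Q falls from 35.2 to 20.8 cfs over 5 intervals.
K = (Q₂/Q₁)^(1/5) = (20.8/35.2)^(1/5) = 0.900.

K ≈ 0.900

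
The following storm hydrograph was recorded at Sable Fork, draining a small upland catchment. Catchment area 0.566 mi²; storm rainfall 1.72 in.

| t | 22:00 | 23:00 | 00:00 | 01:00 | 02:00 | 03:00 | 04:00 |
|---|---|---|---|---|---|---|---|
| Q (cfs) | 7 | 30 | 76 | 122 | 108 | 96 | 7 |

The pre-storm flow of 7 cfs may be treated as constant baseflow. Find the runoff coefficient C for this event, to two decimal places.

C ≈ 0.63

ΣQ_DR = 397.0 cfs; V = ΣQ_DR·Δt = 1.429 × 10^6 ft³.
Runoff depth d = V / A = 1.087 in.
C = d / P = 1.087 / 1.72 = 0.63.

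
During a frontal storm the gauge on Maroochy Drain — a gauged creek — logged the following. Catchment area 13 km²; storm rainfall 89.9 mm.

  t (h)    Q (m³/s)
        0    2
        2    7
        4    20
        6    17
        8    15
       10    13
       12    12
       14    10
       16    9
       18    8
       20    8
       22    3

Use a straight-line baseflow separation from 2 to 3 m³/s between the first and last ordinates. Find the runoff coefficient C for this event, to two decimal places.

ΣQ_DR = 94.00 m³/s; V = ΣQ_DR·Δt = 6.768 × 10^5 m³.
Runoff depth d = V / A = 52.06 mm.
C = d / P = 52.06 / 89.9 = 0.58.

C ≈ 0.58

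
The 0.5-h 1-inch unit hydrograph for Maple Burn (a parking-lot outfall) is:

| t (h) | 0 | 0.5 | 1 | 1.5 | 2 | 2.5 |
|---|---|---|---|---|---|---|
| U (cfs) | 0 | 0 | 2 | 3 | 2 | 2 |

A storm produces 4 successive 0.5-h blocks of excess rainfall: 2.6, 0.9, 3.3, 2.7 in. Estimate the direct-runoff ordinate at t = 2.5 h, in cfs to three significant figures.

Q ≈ 22.3 cfs

By discrete convolution, Q_j = Σ (P_i / 1 in) · U_{j−i}.
At t = 2.5 h (j=5): Q = (2.6/1)·2 + (0.9/1)·2 + (3.3/1)·3 + (2.7/1)·2 = 22.3 cfs.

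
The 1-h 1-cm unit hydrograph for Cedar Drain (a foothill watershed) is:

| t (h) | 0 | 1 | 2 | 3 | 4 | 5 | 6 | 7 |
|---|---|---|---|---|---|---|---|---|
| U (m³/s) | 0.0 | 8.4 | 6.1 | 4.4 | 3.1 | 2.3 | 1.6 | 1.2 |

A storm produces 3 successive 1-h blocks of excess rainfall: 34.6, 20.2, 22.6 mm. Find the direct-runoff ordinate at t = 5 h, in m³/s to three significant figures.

Q ≈ 24.2 m³/s

By discrete convolution, Q_j = Σ (P_i / 10 mm) · U_{j−i}.
At t = 5 h (j=5): Q = (34.6/10)·2.3 + (20.2/10)·3.1 + (22.6/10)·4.4 = 24.2 m³/s.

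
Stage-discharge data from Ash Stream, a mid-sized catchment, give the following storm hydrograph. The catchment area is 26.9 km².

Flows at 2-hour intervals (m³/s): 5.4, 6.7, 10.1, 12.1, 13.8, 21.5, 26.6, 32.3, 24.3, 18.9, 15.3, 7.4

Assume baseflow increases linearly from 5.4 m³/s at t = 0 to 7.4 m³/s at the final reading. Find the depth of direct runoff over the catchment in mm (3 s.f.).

Direct runoff: 0.00, 1.12, 4.34, 6.15, 7.67, 15.19, 20.11, 25.63, 17.45, 11.86, 8.08, 0.00 m³/s; ΣQ_DR = 117.6 m³/s.
V = ΣQ_DR · Δt = 117.6 × 7200 s = 8.467 × 10^5 m³.
Over A = 26.9 km², depth = V / A = 31.5 mm.

d ≈ 31.5 mm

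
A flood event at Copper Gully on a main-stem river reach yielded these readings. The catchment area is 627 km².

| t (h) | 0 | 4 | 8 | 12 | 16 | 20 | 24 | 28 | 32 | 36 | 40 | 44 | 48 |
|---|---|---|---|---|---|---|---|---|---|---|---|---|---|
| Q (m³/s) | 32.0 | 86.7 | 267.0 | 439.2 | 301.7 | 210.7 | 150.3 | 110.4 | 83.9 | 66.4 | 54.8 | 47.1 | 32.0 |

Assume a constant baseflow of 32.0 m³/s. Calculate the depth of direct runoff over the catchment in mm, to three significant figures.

d ≈ 33.7 mm

Direct runoff: 0.0, 54.7, 235.0, 407.2, 269.7, 178.7, 118.3, 78.4, 51.9, 34.4, 22.8, 15.1, 0.0 m³/s; ΣQ_DR = 1466 m³/s.
V = ΣQ_DR · Δt = 1466 × 14400 s = 2.111 × 10^7 m³.
Over A = 627 km², depth = V / A = 33.7 mm.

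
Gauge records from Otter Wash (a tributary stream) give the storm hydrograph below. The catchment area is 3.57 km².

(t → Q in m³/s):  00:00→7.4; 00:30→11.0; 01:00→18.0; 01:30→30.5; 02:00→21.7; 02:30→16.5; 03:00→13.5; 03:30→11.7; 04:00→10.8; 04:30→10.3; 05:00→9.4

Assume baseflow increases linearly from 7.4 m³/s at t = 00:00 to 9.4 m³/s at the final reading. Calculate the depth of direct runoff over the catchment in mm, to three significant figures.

Direct runoff: 0.00, 3.40, 10.20, 22.50, 13.50, 8.10, 4.90, 2.90, 1.80, 1.10, 0.00 m³/s; ΣQ_DR = 68.40 m³/s.
V = ΣQ_DR · Δt = 68.40 × 1800 s = 1.231 × 10^5 m³.
Over A = 3.57 km², depth = V / A = 34.5 mm.

d ≈ 34.5 mm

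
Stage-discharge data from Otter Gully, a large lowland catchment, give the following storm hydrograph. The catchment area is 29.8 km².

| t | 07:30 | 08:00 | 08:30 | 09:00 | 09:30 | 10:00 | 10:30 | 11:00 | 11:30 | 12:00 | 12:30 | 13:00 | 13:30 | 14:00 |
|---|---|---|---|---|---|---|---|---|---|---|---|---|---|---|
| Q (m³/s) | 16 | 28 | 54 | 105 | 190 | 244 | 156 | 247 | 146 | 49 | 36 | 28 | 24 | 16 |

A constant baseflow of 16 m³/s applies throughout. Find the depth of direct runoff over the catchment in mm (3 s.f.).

Direct runoff: 0.0, 12.0, 38.0, 89.0, 174.0, 228.0, 140.0, 231.0, 130.0, 33.0, 20.0, 12.0, 8.0, 0.0 m³/s; ΣQ_DR = 1115 m³/s.
V = ΣQ_DR · Δt = 1115 × 1800 s = 2.007 × 10^6 m³.
Over A = 29.8 km², depth = V / A = 67.3 mm.

d ≈ 67.3 mm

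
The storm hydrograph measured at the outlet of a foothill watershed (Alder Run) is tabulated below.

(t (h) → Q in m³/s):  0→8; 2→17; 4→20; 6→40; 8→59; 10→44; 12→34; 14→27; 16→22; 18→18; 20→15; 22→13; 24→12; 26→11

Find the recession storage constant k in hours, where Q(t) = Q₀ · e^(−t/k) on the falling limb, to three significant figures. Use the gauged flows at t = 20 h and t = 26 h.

k ≈ 19.3 h

On the falling limb, Q drops from 15 to 11 m³/s between t = 20 h and t = 26 h (Δt = 6 h).
k = −Δt / ln(Q₂/Q₁) = −6 / ln(11/15) = 19.3 h.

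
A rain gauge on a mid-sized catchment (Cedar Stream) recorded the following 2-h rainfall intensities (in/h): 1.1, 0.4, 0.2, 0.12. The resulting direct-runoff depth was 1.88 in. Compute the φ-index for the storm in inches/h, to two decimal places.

Only the 2 blocks with intensity above φ contribute runoff: 1.1, 0.4 in/h.
Σ(I−φ)·Δt = d  ⇒  (1.1+0.4 − 2φ)·2 = 1.88
φ = (1.500 − 1.88/2) / 2 = 0.28 in/h.

φ ≈ 0.28 in/h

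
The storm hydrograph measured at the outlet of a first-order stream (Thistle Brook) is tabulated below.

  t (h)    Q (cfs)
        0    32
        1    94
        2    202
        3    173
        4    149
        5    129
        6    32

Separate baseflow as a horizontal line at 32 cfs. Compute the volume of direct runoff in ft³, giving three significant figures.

V ≈ 2.11 × 10^6 ft³

Direct-runoff ordinates (Q − Q_b): 0.0, 62.0, 170.0, 141.0, 117.0, 97.0, 0.0 cfs.
ΣQ_DR = 587.0 cfs.
With Δt = 1 h = 3600 s, V = ΣQ_DR · Δt = 587.0 × 3600 = 2.11 × 10^6 ft³.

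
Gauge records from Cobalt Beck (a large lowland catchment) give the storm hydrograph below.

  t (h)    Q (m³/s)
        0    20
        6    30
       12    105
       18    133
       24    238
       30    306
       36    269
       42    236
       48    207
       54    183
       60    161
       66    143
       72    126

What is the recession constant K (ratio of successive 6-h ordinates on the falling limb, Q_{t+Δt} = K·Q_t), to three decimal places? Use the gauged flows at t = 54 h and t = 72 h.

K ≈ 0.883

Using the recession-limb readings at t = 54 h and t = 72 h: Q falls from 183 to 126 m³/s over 3 intervals.
K = (Q₂/Q₁)^(1/3) = (126/183)^(1/3) = 0.883.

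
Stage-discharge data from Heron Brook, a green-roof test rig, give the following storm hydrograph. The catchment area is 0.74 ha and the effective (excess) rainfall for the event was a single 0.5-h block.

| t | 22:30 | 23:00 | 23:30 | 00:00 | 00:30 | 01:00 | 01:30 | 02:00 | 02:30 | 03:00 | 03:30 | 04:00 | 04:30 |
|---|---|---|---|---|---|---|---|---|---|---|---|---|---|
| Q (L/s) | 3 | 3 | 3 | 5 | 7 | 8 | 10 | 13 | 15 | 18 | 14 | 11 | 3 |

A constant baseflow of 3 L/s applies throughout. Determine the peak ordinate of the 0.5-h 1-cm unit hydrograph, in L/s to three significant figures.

U_p ≈ 8.33 L/s

Direct runoff: 0.0, 0.0, 0.0, 2.0, 4.0, 5.0, 7.0, 10.0, 12.0, 15.0, 11.0, 8.0, 0.0 L/s; ΣQ_DR = 74.00 L/s, peak = 15.0 L/s.
Runoff depth d = ΣQ_DR·Δt / A = 74.00 × 1800 / (0.74 ha) = 18.00 mm.
The 1-cm UH is the DRH scaled by (10 mm)/d, so U_p = 15.0 × 10/18.00 = 8.33 L/s.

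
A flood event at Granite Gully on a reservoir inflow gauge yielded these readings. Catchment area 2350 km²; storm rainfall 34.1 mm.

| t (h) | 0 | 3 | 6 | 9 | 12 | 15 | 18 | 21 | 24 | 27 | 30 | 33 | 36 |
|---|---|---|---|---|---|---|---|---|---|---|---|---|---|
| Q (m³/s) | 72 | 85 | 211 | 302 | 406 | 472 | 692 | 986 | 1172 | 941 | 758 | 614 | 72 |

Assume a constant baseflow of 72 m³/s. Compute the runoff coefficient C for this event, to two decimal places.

ΣQ_DR = 5847 m³/s; V = ΣQ_DR·Δt = 6.315 × 10^7 m³.
Runoff depth d = V / A = 26.87 mm.
C = d / P = 26.87 / 34.1 = 0.79.

C ≈ 0.79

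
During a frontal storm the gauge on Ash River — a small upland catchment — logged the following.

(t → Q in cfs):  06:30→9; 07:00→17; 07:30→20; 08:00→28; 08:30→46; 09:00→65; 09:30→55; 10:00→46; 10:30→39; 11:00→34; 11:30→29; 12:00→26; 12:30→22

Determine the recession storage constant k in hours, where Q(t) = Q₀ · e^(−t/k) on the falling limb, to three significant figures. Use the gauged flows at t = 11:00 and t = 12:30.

On the falling limb, Q drops from 34 to 22 cfs between t = 11:00 and t = 12:30 (Δt = 1.5 h).
k = −Δt / ln(Q₂/Q₁) = −1.5 / ln(22/34) = 3.45 h.

k ≈ 3.45 h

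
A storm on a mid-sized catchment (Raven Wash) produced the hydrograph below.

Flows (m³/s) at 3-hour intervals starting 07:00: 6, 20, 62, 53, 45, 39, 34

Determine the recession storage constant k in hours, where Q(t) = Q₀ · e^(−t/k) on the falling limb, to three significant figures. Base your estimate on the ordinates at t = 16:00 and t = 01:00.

On the falling limb, Q drops from 53 to 34 m³/s between t = 16:00 and t = 01:00 (Δt = 9 h).
k = −Δt / ln(Q₂/Q₁) = −9 / ln(34/53) = 20.3 h.

k ≈ 20.3 h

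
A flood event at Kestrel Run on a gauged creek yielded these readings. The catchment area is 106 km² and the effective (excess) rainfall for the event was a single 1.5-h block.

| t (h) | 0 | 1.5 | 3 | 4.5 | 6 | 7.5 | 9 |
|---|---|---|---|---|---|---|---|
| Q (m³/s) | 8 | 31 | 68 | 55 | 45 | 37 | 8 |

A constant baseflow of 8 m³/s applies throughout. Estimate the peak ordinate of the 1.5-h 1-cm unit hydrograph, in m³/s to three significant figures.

Direct runoff: 0.0, 23.0, 60.0, 47.0, 37.0, 29.0, 0.0 m³/s; ΣQ_DR = 196.0 m³/s, peak = 60.0 m³/s.
Runoff depth d = ΣQ_DR·Δt / A = 196.0 × 5400 / (106 km²) = 9.985 mm.
The 1-cm UH is the DRH scaled by (10 mm)/d, so U_p = 60.0 × 10/9.985 = 60.1 m³/s.

U_p ≈ 60.1 m³/s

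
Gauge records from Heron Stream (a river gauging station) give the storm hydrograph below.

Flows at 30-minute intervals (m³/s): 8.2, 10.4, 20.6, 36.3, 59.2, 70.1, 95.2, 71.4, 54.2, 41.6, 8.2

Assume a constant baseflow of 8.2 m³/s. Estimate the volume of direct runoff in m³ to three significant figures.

Direct-runoff ordinates (Q − Q_b): 0.0, 2.2, 12.4, 28.1, 51.0, 61.9, 87.0, 63.2, 46.0, 33.4, 0.0 m³/s.
ΣQ_DR = 385.2 m³/s.
With Δt = 0.5 h = 1800 s, V = ΣQ_DR · Δt = 385.2 × 1800 = 6.93 × 10^5 m³.

V ≈ 6.93 × 10^5 m³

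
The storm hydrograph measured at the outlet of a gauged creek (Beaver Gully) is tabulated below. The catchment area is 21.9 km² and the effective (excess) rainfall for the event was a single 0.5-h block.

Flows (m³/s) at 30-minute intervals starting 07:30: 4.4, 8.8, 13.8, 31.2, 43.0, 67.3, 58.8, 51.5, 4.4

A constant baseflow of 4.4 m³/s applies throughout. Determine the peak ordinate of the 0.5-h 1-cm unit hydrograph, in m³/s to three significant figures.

U_p ≈ 31.4 m³/s

Direct runoff: 0.0, 4.4, 9.4, 26.8, 38.6, 62.9, 54.4, 47.1, 0.0 m³/s; ΣQ_DR = 243.6 m³/s, peak = 62.9 m³/s.
Runoff depth d = ΣQ_DR·Δt / A = 243.6 × 1800 / (21.9 km²) = 20.02 mm.
The 1-cm UH is the DRH scaled by (10 mm)/d, so U_p = 62.9 × 10/20.02 = 31.4 m³/s.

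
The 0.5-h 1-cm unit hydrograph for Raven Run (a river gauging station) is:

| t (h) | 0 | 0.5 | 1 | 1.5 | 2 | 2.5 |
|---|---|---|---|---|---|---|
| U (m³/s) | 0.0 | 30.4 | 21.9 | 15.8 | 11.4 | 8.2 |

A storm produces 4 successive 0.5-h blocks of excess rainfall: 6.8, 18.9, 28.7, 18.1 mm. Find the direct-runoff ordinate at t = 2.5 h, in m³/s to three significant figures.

By discrete convolution, Q_j = Σ (P_i / 10 mm) · U_{j−i}.
At t = 2.5 h (j=5): Q = (6.8/10)·8.2 + (18.9/10)·11.4 + (28.7/10)·15.8 + (18.1/10)·21.9 = 112 m³/s.

Q ≈ 112 m³/s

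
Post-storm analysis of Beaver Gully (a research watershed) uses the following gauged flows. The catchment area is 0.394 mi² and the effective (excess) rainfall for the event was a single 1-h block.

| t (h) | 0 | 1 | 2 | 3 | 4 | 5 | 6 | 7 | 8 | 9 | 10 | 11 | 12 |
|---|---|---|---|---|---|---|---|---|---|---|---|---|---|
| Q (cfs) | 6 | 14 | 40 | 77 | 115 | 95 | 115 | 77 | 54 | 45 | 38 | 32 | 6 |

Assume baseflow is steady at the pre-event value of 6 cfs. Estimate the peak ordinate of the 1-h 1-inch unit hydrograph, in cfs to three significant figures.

Direct runoff: 0.0, 8.0, 34.0, 71.0, 109.0, 89.0, 109.0, 71.0, 48.0, 39.0, 32.0, 26.0, 0.0 cfs; ΣQ_DR = 636.0 cfs, peak = 109.0 cfs.
Runoff depth d = ΣQ_DR·Δt / A = 636.0 × 3600 / (0.394 mi²) = 2.501 in.
The 1-inch UH is the DRH scaled by (1 in)/d, so U_p = 109.0 × 1/2.501 = 43.6 cfs.

U_p ≈ 43.6 cfs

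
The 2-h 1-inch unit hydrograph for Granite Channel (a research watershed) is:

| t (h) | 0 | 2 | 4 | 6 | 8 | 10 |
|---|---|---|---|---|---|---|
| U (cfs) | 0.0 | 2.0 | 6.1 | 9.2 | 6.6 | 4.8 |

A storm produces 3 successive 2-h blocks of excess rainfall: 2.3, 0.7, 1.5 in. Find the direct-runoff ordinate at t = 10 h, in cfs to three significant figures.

Q ≈ 29.5 cfs

By discrete convolution, Q_j = Σ (P_i / 1 in) · U_{j−i}.
At t = 10 h (j=5): Q = (2.3/1)·4.8 + (0.7/1)·6.6 + (1.5/1)·9.2 = 29.5 cfs.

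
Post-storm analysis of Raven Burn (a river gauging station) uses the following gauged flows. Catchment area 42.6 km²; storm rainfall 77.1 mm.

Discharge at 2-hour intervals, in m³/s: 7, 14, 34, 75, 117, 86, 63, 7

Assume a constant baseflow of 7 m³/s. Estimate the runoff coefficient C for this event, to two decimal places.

ΣQ_DR = 347.0 m³/s; V = ΣQ_DR·Δt = 2.498 × 10^6 m³.
Runoff depth d = V / A = 58.65 mm.
C = d / P = 58.65 / 77.1 = 0.76.

C ≈ 0.76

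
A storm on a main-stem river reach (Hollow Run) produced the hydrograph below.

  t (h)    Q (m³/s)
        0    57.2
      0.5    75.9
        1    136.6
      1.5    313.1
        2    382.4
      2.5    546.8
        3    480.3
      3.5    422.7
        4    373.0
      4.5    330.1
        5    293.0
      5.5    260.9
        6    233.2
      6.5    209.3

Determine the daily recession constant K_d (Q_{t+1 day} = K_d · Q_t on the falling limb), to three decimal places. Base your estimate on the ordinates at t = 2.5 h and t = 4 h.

Between t = 2.5 h and t = 4 h the flow falls from 546.8 to 373.0 m³/s over 3×0.5 h = 1.5 h.
Per-interval ratio K = (373.0/546.8)^(1/3) = 0.8803; K_d = K^(24/0.5) = 0.002.

K_d ≈ 0.002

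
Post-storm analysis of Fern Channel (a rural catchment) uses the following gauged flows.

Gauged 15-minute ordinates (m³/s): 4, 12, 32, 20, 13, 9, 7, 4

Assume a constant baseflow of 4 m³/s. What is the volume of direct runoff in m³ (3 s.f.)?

V ≈ 62100 m³

Direct-runoff ordinates (Q − Q_b): 0.0, 8.0, 28.0, 16.0, 9.0, 5.0, 3.0, 0.0 m³/s.
ΣQ_DR = 69.00 m³/s.
With Δt = 0.25 h = 900 s, V = ΣQ_DR · Δt = 69.00 × 900 = 62100 m³.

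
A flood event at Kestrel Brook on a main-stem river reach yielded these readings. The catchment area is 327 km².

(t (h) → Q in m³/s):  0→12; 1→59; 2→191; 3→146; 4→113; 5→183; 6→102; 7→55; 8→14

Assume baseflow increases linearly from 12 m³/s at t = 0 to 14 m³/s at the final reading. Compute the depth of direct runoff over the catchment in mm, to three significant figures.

d ≈ 8.34 mm

Direct runoff: 0.00, 46.75, 178.50, 133.25, 100.00, 169.75, 88.50, 41.25, 0.00 m³/s; ΣQ_DR = 758.0 m³/s.
V = ΣQ_DR · Δt = 758.0 × 3600 s = 2.729 × 10^6 m³.
Over A = 327 km², depth = V / A = 8.34 mm.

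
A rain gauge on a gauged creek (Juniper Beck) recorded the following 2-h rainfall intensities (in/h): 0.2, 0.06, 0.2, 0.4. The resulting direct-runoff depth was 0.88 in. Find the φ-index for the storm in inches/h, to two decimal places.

φ ≈ 0.12 in/h

Only the 3 blocks with intensity above φ contribute runoff: 0.2, 0.2, 0.4 in/h.
Σ(I−φ)·Δt = d  ⇒  (0.2+0.2+0.4 − 3φ)·2 = 0.88
φ = (0.8000 − 0.88/2) / 3 = 0.12 in/h.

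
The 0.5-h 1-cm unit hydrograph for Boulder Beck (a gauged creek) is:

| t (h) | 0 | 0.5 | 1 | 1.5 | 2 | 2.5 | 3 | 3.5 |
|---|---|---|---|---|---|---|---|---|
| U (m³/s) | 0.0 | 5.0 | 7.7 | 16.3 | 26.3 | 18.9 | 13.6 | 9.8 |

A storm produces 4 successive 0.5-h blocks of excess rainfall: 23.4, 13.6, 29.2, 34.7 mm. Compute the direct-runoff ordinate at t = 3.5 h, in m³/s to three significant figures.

Q ≈ 188 m³/s

By discrete convolution, Q_j = Σ (P_i / 10 mm) · U_{j−i}.
At t = 3.5 h (j=7): Q = (23.4/10)·9.8 + (13.6/10)·13.6 + (29.2/10)·18.9 + (34.7/10)·26.3 = 188 m³/s.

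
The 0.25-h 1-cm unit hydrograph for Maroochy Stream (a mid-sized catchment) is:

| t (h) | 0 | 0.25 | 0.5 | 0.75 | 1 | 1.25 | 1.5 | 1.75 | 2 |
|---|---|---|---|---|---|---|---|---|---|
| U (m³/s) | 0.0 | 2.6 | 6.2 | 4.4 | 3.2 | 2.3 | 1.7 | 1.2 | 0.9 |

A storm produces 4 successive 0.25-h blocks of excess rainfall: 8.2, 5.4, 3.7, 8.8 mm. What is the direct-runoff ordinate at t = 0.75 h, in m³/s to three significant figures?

Q ≈ 7.92 m³/s

By discrete convolution, Q_j = Σ (P_i / 10 mm) · U_{j−i}.
At t = 0.75 h (j=3): Q = (8.2/10)·4.4 + (5.4/10)·6.2 + (3.7/10)·2.6 + (8.8/10)·0.0 = 7.92 m³/s.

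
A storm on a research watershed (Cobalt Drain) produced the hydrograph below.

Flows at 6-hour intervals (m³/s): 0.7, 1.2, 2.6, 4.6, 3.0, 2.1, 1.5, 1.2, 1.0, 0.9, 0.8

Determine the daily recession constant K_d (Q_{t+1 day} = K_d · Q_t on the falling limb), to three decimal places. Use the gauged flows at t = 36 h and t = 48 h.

K_d ≈ 0.444

Between t = 36 h and t = 48 h the flow falls from 1.5 to 1.0 m³/s over 2×6 h = 12 h.
Per-interval ratio K = (1.0/1.5)^(1/2) = 0.8165; K_d = K^(24/6) = 0.444.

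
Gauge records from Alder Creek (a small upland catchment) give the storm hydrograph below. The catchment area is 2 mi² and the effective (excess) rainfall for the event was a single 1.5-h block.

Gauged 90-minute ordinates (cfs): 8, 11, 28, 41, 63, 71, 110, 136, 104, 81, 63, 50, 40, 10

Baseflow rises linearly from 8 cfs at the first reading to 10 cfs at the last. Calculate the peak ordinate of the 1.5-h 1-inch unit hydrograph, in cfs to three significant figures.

Direct runoff: 0.00, 2.85, 19.69, 32.54, 54.38, 62.23, 101.08, 126.92, 94.77, 71.62, 53.46, 40.31, 30.15, 0.00 cfs; ΣQ_DR = 690.0 cfs, peak = 126.92 cfs.
Runoff depth d = ΣQ_DR·Δt / A = 690.0 × 5400 / (2 mi²) = 0.8019 in.
The 1-inch UH is the DRH scaled by (1 in)/d, so U_p = 126.92 × 1/0.8019 = 158 cfs.

U_p ≈ 158 cfs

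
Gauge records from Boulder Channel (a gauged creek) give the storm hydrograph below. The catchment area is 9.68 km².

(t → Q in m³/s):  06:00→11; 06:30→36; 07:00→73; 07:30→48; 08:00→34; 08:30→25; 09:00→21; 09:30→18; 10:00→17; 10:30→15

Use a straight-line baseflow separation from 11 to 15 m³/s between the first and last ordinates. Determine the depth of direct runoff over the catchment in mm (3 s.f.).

Direct runoff: 0.00, 24.56, 61.11, 35.67, 21.22, 11.78, 7.33, 3.89, 2.44, 0.00 m³/s; ΣQ_DR = 168.0 m³/s.
V = ΣQ_DR · Δt = 168.0 × 1800 s = 3.024 × 10^5 m³.
Over A = 9.68 km², depth = V / A = 31.2 mm.

d ≈ 31.2 mm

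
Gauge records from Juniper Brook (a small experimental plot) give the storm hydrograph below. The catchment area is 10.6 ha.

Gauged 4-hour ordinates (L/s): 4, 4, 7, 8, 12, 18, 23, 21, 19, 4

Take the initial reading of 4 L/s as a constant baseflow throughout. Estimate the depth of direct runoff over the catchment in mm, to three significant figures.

d ≈ 10.9 mm

Direct runoff: 0.0, 0.0, 3.0, 4.0, 8.0, 14.0, 19.0, 17.0, 15.0, 0.0 L/s; ΣQ_DR = 80.00 L/s.
V = ΣQ_DR · Δt = 80.00 × 14400 s = 1.152 × 10^6 L.
Over A = 10.6 ha, depth = V / A = 10.9 mm.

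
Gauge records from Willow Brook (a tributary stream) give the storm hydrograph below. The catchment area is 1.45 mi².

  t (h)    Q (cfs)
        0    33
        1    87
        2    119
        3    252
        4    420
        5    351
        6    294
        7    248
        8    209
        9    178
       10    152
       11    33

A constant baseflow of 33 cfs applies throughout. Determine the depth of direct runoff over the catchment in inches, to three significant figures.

d ≈ 2.12 in

Direct runoff: 0.0, 54.0, 86.0, 219.0, 387.0, 318.0, 261.0, 215.0, 176.0, 145.0, 119.0, 0.0 cfs; ΣQ_DR = 1980 cfs.
V = ΣQ_DR · Δt = 1980 × 3600 s = 7.128 × 10^6 ft³.
Over A = 1.45 mi², depth = V / A = 2.12 in.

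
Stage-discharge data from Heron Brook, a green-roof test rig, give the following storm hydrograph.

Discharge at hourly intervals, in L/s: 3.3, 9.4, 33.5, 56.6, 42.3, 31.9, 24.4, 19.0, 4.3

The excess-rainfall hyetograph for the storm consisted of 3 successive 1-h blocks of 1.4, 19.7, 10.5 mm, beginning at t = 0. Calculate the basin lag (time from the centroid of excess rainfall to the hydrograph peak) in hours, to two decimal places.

Centroid of excess rainfall: t_c = Σ P_i·t̄_i / ΣP_i = 1.7880 h (block centres at 0.5, 1.5, 2.5 h).
Hydrograph peak occurs at t = 3 h, so basin lag t_L = 3 − 1.7880 = 1.21 h.

t_L ≈ 1.21 h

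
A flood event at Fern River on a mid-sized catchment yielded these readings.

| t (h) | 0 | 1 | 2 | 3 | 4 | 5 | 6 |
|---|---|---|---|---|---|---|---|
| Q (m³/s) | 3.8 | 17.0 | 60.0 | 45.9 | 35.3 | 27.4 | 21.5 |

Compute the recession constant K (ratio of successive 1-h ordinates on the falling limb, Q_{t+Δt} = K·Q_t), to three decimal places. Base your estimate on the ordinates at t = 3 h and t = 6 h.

K ≈ 0.777

Using the recession-limb readings at t = 3 h and t = 6 h: Q falls from 45.9 to 21.5 m³/s over 3 intervals.
K = (Q₂/Q₁)^(1/3) = (21.5/45.9)^(1/3) = 0.777.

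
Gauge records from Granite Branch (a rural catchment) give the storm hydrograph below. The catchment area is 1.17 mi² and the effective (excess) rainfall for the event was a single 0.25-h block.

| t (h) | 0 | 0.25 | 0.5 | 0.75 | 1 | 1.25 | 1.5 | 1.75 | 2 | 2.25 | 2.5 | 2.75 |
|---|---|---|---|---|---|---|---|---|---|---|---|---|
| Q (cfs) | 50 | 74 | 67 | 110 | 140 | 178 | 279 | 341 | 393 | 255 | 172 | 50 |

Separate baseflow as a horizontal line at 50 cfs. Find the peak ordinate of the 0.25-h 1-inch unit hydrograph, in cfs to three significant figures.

Direct runoff: 0.0, 24.0, 17.0, 60.0, 90.0, 128.0, 229.0, 291.0, 343.0, 205.0, 122.0, 0.0 cfs; ΣQ_DR = 1509 cfs, peak = 343.0 cfs.
Runoff depth d = ΣQ_DR·Δt / A = 1509 × 900 / (1.17 mi²) = 0.4996 in.
The 1-inch UH is the DRH scaled by (1 in)/d, so U_p = 343.0 × 1/0.4996 = 686 cfs.

U_p ≈ 686 cfs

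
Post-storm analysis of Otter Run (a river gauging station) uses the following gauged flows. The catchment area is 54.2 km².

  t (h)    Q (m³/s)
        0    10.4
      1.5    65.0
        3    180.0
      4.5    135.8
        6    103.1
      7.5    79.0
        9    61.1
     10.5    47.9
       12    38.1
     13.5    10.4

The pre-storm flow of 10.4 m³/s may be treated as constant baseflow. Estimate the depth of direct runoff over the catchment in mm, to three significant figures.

Direct runoff: 0.0, 54.6, 169.6, 125.4, 92.7, 68.6, 50.7, 37.5, 27.7, 0.0 m³/s; ΣQ_DR = 626.8 m³/s.
V = ΣQ_DR · Δt = 626.8 × 5400 s = 3.385 × 10^6 m³.
Over A = 54.2 km², depth = V / A = 62.4 mm.

d ≈ 62.4 mm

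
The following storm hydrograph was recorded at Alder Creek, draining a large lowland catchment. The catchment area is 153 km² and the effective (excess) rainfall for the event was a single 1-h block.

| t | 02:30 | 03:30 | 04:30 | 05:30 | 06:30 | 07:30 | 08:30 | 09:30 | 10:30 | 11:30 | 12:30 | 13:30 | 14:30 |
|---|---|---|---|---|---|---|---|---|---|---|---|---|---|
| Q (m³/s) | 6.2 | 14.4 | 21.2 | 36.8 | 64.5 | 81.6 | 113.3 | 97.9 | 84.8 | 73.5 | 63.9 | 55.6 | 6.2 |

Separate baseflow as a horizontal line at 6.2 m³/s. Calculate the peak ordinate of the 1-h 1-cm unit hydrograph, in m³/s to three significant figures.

U_p ≈ 71.2 m³/s

Direct runoff: 0.0, 8.2, 15.0, 30.6, 58.3, 75.4, 107.1, 91.7, 78.6, 67.3, 57.7, 49.4, 0.0 m³/s; ΣQ_DR = 639.3 m³/s, peak = 107.1 m³/s.
Runoff depth d = ΣQ_DR·Δt / A = 639.3 × 3600 / (153 km²) = 15.04 mm.
The 1-cm UH is the DRH scaled by (10 mm)/d, so U_p = 107.1 × 10/15.04 = 71.2 m³/s.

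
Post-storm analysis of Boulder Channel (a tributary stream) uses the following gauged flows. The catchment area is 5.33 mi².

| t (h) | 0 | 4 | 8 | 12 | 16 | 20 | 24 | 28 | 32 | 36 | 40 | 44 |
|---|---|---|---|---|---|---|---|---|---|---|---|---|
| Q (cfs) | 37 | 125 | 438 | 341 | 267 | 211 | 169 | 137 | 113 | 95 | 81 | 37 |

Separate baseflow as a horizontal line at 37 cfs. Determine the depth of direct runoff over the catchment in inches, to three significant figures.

d ≈ 1.87 in

Direct runoff: 0.0, 88.0, 401.0, 304.0, 230.0, 174.0, 132.0, 100.0, 76.0, 58.0, 44.0, 0.0 cfs; ΣQ_DR = 1607 cfs.
V = ΣQ_DR · Δt = 1607 × 14400 s = 2.314 × 10^7 ft³.
Over A = 5.33 mi², depth = V / A = 1.87 in.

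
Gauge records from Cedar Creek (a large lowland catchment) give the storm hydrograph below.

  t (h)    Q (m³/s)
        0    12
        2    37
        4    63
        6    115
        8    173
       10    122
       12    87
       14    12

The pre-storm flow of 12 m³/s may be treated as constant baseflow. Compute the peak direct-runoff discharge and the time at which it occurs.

Subtracting baseflow gives direct-runoff ordinates: 0.0, 25.0, 51.0, 103.0, 161.0, 110.0, 75.0, 0.0 m³/s.
The maximum is 161.0 m³/s, occurring at the reading for t = 8 h.

Q_p = 161.0 m³/s at t = 8 h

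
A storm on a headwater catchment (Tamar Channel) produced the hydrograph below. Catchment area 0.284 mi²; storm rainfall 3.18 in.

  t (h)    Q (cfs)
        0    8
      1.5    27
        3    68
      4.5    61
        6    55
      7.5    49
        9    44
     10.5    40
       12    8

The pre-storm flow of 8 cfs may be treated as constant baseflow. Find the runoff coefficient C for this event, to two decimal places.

C ≈ 0.74

ΣQ_DR = 288.0 cfs; V = ΣQ_DR·Δt = 1.555 × 10^6 ft³.
Runoff depth d = V / A = 2.357 in.
C = d / P = 2.357 / 3.18 = 0.74.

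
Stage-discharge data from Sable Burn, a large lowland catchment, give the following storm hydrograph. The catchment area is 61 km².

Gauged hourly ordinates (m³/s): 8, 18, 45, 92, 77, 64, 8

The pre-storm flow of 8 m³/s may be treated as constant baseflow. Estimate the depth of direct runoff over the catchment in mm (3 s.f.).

d ≈ 15.1 mm

Direct runoff: 0.0, 10.0, 37.0, 84.0, 69.0, 56.0, 0.0 m³/s; ΣQ_DR = 256.0 m³/s.
V = ΣQ_DR · Δt = 256.0 × 3600 s = 9.216 × 10^5 m³.
Over A = 61 km², depth = V / A = 15.1 mm.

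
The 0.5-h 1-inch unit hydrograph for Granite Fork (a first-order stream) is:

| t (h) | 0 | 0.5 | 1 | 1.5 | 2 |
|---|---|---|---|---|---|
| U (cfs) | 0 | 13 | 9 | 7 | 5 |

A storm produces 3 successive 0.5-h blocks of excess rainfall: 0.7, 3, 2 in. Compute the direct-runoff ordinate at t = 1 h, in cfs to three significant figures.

Q ≈ 45.3 cfs

By discrete convolution, Q_j = Σ (P_i / 1 in) · U_{j−i}.
At t = 1 h (j=2): Q = (0.7/1)·9 + (3/1)·13 + (2/1)·0 = 45.3 cfs.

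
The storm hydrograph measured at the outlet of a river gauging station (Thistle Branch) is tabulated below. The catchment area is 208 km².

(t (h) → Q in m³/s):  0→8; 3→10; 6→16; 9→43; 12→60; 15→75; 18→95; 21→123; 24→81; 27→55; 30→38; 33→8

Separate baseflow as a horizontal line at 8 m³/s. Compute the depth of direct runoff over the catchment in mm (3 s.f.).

d ≈ 26.8 mm

Direct runoff: 0.0, 2.0, 8.0, 35.0, 52.0, 67.0, 87.0, 115.0, 73.0, 47.0, 30.0, 0.0 m³/s; ΣQ_DR = 516.0 m³/s.
V = ΣQ_DR · Δt = 516.0 × 10800 s = 5.573 × 10^6 m³.
Over A = 208 km², depth = V / A = 26.8 mm.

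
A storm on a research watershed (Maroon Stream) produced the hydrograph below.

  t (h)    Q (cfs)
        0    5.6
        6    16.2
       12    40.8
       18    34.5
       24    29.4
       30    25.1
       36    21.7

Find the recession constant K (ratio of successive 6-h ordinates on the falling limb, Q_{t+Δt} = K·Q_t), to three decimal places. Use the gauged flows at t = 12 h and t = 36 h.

Using the recession-limb readings at t = 12 h and t = 36 h: Q falls from 40.8 to 21.7 cfs over 4 intervals.
K = (Q₂/Q₁)^(1/4) = (21.7/40.8)^(1/4) = 0.854.

K ≈ 0.854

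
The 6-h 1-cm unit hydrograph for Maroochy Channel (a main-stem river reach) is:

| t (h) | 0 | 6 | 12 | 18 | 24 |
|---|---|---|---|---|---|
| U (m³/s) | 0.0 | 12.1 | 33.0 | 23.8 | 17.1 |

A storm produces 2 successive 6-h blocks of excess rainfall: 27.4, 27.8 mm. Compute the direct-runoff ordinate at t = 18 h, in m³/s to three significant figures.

By discrete convolution, Q_j = Σ (P_i / 10 mm) · U_{j−i}.
At t = 18 h (j=3): Q = (27.4/10)·23.8 + (27.8/10)·33.0 = 157 m³/s.

Q ≈ 157 m³/s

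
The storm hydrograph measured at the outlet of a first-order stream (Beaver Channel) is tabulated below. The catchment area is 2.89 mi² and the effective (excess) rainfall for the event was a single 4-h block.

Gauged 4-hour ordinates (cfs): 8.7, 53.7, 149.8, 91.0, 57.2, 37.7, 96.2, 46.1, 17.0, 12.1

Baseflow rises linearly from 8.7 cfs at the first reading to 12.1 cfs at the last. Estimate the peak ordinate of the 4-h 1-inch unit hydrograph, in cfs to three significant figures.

U_p ≈ 141 cfs

Direct runoff: 0.00, 44.62, 140.34, 81.17, 46.99, 27.11, 85.23, 34.76, 5.28, 0.00 cfs; ΣQ_DR = 465.5 cfs, peak = 140.34 cfs.
Runoff depth d = ΣQ_DR·Δt / A = 465.5 × 14400 / (2.89 mi²) = 0.9984 in.
The 1-inch UH is the DRH scaled by (1 in)/d, so U_p = 140.34 × 1/0.9984 = 141 cfs.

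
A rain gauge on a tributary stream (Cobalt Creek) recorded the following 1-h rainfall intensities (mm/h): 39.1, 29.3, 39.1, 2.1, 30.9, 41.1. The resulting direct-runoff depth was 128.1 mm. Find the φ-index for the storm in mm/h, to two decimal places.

Only the 5 blocks with intensity above φ contribute runoff: 39.1, 29.3, 39.1, 30.9, 41.1 mm/h.
Σ(I−φ)·Δt = d  ⇒  (39.1+29.3+39.1+30.9+41.1 − 5φ)·1 = 128.1
φ = (179.5 − 128.1/1) / 5 = 10.28 mm/h.

φ ≈ 10.28 mm/h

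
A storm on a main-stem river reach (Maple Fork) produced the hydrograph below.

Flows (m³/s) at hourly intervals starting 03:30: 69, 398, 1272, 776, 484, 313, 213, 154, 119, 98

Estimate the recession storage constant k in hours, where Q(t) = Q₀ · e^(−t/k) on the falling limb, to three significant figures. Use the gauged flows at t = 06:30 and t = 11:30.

k ≈ 2.67 h

On the falling limb, Q drops from 776 to 119 m³/s between t = 06:30 and t = 11:30 (Δt = 5 h).
k = −Δt / ln(Q₂/Q₁) = −5 / ln(119/776) = 2.67 h.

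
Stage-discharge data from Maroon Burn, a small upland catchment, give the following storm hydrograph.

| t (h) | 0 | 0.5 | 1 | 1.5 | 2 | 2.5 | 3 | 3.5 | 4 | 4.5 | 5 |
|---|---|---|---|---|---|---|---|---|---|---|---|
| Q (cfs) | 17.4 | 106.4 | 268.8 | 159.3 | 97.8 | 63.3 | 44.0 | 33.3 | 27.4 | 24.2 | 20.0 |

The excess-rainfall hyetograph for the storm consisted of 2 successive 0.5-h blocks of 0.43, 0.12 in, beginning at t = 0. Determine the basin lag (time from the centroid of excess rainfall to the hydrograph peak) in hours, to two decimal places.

Centroid of excess rainfall: t_c = Σ P_i·t̄_i / ΣP_i = 0.3591 h (block centres at 0.25, 0.75 h).
Hydrograph peak occurs at t = 1 h, so basin lag t_L = 1 − 0.3591 = 0.64 h.

t_L ≈ 0.64 h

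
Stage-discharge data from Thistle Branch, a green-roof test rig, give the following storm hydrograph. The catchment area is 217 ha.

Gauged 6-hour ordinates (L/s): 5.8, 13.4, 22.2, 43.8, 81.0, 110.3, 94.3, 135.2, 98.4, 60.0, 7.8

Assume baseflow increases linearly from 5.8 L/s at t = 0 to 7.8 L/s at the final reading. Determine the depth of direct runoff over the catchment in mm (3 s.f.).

d ≈ 5.95 mm

Direct runoff: 0.00, 7.40, 16.00, 37.40, 74.40, 103.50, 87.30, 128.00, 91.00, 52.40, 0.00 L/s; ΣQ_DR = 597.4 L/s.
V = ΣQ_DR · Δt = 597.4 × 21600 s = 1.290 × 10^7 L.
Over A = 217 ha, depth = V / A = 5.95 mm.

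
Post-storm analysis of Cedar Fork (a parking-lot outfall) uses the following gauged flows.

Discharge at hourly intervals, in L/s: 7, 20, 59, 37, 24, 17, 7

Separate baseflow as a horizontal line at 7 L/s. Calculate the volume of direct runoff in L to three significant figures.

Direct-runoff ordinates (Q − Q_b): 0.0, 13.0, 52.0, 30.0, 17.0, 10.0, 0.0 L/s.
ΣQ_DR = 122.0 L/s.
With Δt = 1 h = 3600 s, V = ΣQ_DR · Δt = 122.0 × 3600 = 4.39 × 10^5 L.

V ≈ 4.39 × 10^5 L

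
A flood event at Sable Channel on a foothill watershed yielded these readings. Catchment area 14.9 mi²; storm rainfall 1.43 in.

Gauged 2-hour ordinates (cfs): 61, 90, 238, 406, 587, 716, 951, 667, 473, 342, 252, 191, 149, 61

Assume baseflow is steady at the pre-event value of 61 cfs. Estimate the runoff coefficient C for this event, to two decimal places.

C ≈ 0.63

ΣQ_DR = 4330 cfs; V = ΣQ_DR·Δt = 3.118 × 10^7 ft³.
Runoff depth d = V / A = 0.9006 in.
C = d / P = 0.9006 / 1.43 = 0.63.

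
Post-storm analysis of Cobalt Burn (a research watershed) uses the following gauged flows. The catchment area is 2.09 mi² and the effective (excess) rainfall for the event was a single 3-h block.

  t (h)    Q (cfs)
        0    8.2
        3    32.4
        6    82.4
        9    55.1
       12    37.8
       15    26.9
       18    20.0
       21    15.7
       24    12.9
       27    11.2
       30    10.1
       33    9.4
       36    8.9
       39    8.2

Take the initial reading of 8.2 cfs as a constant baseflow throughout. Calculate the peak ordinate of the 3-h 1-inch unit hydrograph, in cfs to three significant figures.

U_p ≈ 149 cfs

Direct runoff: 0.0, 24.2, 74.2, 46.9, 29.6, 18.7, 11.8, 7.5, 4.7, 3.0, 1.9, 1.2, 0.7, 0.0 cfs; ΣQ_DR = 224.4 cfs, peak = 74.2 cfs.
Runoff depth d = ΣQ_DR·Δt / A = 224.4 × 10800 / (2.09 mi²) = 0.4991 in.
The 1-inch UH is the DRH scaled by (1 in)/d, so U_p = 74.2 × 1/0.4991 = 149 cfs.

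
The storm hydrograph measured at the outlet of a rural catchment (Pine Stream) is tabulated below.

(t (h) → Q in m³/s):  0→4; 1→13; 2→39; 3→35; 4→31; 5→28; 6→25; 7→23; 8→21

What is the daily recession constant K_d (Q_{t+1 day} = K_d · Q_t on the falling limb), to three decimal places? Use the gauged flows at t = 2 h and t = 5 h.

K_d ≈ 0.071

Between t = 2 h and t = 5 h the flow falls from 39 to 28 m³/s over 3×1 h = 3 h.
Per-interval ratio K = (28/39)^(1/3) = 0.8954; K_d = K^(24/1) = 0.071.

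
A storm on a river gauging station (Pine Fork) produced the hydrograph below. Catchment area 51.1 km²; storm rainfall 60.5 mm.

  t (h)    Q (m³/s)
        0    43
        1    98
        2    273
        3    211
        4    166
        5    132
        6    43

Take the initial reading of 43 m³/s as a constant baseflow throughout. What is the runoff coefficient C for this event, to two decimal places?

C ≈ 0.77

ΣQ_DR = 665.0 m³/s; V = ΣQ_DR·Δt = 2.394 × 10^6 m³.
Runoff depth d = V / A = 46.85 mm.
C = d / P = 46.85 / 60.5 = 0.77.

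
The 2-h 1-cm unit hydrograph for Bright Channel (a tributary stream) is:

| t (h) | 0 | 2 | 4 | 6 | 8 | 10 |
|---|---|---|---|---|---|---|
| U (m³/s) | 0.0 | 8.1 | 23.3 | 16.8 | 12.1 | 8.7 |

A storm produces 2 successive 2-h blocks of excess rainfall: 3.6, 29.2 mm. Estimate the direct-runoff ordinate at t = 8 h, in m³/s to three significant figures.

By discrete convolution, Q_j = Σ (P_i / 10 mm) · U_{j−i}.
At t = 8 h (j=4): Q = (3.6/10)·12.1 + (29.2/10)·16.8 = 53.4 m³/s.

Q ≈ 53.4 m³/s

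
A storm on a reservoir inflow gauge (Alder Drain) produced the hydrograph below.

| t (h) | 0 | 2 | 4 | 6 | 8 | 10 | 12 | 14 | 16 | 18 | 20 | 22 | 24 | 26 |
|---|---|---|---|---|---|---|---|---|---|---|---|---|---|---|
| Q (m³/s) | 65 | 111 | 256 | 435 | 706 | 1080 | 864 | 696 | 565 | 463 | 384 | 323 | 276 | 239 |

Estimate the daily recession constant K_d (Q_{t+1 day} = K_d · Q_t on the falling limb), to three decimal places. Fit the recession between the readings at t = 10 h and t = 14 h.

K_d ≈ 0.072

Between t = 10 h and t = 14 h the flow falls from 1080 to 696 m³/s over 2×2 h = 4 h.
Per-interval ratio K = (696/1080)^(1/2) = 0.8028; K_d = K^(24/2) = 0.072.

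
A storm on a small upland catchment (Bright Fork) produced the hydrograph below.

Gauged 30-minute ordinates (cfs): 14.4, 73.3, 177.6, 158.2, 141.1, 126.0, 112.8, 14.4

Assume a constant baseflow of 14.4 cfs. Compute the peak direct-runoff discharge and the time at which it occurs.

Q_p = 163.2 cfs at t = 1 h

Subtracting baseflow gives direct-runoff ordinates: 0.0, 58.9, 163.2, 143.8, 126.7, 111.6, 98.4, 0.0 cfs.
The maximum is 163.2 cfs, occurring at the reading for t = 1 h.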